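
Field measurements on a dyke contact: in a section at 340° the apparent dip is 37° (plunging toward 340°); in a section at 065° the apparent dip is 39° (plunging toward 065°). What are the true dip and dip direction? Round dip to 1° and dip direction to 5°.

true dip 47°, dip direction 025°

The two traces are lines in the plane: v₁ = (sin 340°·cos 37°, cos 340°·cos 37°, −sin 37°), v₂ = (sin 65°·cos 39°, cos 65°·cos 39°, −sin 39°).
Cross product v₁ × v₂ gives the pole to the plane: n ∝ (0.275, 0.596, 0.618).
Dip δ = arctan(|n_h|/n_z) = arctan(0.656/0.618) = 46.7°.
Dip direction = azimuth of (n_x, n_y) = atan2(0.275, 0.596) = 25°.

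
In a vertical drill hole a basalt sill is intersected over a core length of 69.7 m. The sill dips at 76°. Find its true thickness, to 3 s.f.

16.9 m

True thickness t = h · cos(dip) = 69.7 × cos 76°
t = 69.7 × 0.2419 = 16.862 m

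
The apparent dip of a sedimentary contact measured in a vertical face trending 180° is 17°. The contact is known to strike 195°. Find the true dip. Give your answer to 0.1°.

49.8°

The section is 15° from the strike.
tan(true dip) = tan 17° / sin 15° = 1.1813
δ = arctan(1.1813) = 49.75°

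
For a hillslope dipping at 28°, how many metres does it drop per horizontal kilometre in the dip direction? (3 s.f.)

drop per km = 1000 × tan 28° = 1000 × 0.5317

532 m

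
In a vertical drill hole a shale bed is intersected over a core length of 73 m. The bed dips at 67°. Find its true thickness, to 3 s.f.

True thickness t = h · cos(dip) = 73 × cos 67°
t = 73 × 0.3907 = 28.523 m

28.5 m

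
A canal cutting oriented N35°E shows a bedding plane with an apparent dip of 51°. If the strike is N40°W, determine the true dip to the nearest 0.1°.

β = acute angle between strike N40°W and section N35°E = 75°.
tan δ = tan α / sin β = tan 51° / sin 75° = 1.2349 / 0.9659 = 1.2785
δ = arctan(1.2785) = 51.97°

52.0°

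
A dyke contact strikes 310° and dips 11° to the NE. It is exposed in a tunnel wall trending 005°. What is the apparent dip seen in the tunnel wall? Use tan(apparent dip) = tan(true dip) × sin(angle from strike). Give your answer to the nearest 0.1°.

The section lies 55° from the strike.
tan α = tan 11° × sin 55° = 0.1944 × 0.8192 = 0.1592
α = arctan(0.1592) = 9.05°

9.0°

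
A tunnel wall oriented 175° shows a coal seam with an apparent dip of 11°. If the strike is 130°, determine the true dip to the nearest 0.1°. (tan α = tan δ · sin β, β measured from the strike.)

15.4°

The section is 45° from the strike.
tan δ = tan α / sin β = tan 11° / sin 45° = 0.1944 / 0.7071 = 0.2749
δ = arctan(0.2749) = 15.37°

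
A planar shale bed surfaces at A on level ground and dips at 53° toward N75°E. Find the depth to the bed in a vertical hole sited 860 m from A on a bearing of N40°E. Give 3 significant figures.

The hole lies 35° from the dip direction, so the down-dip offset is 860 × cos 35° = 704.47 m.
Depth = down-dip offset × tan(dip) = 704.47 × tan 53° = 704.47 × 1.3270
Depth = 934.86 m

935 m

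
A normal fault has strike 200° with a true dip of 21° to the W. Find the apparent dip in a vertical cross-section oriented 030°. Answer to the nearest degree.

The section lies 10° from the strike.
tan(apparent dip) = tan 21° · sin 10° = 0.0667
α = arctan(0.0667) = 3.81°

4°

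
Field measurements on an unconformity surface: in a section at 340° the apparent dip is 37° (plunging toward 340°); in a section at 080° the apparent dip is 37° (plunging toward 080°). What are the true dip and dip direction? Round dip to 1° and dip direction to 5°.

true dip 50°, dip direction 030°

Represent each trace as a vector plunging at its apparent dip toward its trend (east-north-up frame): v₁ = (-0.273, 0.750, -0.602), v₂ = (0.787, 0.139, -0.602).
The plane normal is n = v₁ × v₂ ∝ (0.368, 0.638, 0.628).
Dip δ = arctan(|n_h|/n_z) = arctan(0.736/0.628) = 49.5°.
Dip direction = atan2(0.368, 0.638) = 30° (azimuth of n's horizontal projection).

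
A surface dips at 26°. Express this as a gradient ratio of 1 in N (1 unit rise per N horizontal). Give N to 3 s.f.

1 in 2.05

1 : N means tan θ = 1/N, so N = 1/tan 26° = 1/0.4877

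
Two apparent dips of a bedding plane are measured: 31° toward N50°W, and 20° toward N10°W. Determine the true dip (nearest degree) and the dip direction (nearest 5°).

Each apparent-dip line lies in the plane. As unit vectors (x east, y north, z up), v₁ plunges 31°→N50°W and v₂ plunges 20°→N10°W.
The plane normal is n = v₁ × v₂ ∝ (-0.288, 0.141, 0.518).
tan δ = √(n_x²+n_y²)/n_z = 0.321/0.518, so δ = 31.8°.
The horizontal component of n points toward azimuth atan2(n_x, n_y) = 296°, the dip direction.

true dip 32°, dip direction 295°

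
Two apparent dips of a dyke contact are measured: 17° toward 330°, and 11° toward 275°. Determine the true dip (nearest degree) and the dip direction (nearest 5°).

true dip 17°, dip direction 325°

The two traces are lines in the plane: v₁ = (sin 330°·cos 17°, cos 330°·cos 17°, −sin 17°), v₂ = (sin 275°·cos 11°, cos 275°·cos 11°, −sin 11°).
The plane normal is n = v₁ × v₂ ∝ (-0.133, 0.195, 0.769).
Dip δ = arctan(|n_h|/n_z) = arctan(0.236/0.769) = 17.0°.
Dip direction = azimuth of (n_x, n_y) = atan2(-0.133, 0.195) = 326°.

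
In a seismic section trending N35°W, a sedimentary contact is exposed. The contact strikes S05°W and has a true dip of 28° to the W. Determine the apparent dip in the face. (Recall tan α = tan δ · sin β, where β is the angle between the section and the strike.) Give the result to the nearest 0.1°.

18.9°

The section lies 40° from the strike.
tan α = tan 28° × sin 40° = 0.5317 × 0.6428 = 0.3418
apparent dip = arctan 0.3418 = 18.87°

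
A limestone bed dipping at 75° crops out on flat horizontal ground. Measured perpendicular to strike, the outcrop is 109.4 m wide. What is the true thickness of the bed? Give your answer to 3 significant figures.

True thickness t = w · sin(dip) = 109.4 × sin 75°
t = 109.4 × 0.9659 = 105.672 m

106 m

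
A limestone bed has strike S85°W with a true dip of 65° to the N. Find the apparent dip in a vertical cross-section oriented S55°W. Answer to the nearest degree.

The strike is S85°W and the section trends S55°W; the acute angle between them is β = 30°.
tan α = tan 65° × sin 30° = 2.1445 × 0.5000 = 1.0723
α = arctan(1.0723) = 47.00°

47°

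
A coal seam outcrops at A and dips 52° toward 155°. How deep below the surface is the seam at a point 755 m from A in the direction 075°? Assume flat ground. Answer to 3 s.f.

The hole lies 80° from the dip direction, so the down-dip offset is 755 × cos 80° = 131.10 m.
Depth = down-dip offset × tan(dip) = 131.10 × tan 52° = 131.10 × 1.2799
Depth = 167.81 m

168 m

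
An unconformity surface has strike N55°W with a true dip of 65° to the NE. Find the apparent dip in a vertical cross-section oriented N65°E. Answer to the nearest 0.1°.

61.7°

Angle between strike (N55°W) and section (N65°E): β = 60°.
tan(apparent dip) = tan 65° · sin 60° = 1.8572
apparent dip = arctan 1.8572 = 61.70°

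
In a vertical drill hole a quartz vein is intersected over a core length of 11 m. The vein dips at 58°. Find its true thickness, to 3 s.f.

5.83 m

True thickness t = h · cos(dip) = 11 × cos 58°
t = 11 × 0.5299 = 5.829 m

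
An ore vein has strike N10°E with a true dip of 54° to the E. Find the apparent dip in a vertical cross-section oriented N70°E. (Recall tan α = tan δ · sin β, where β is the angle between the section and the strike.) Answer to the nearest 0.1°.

50.0°

The section lies 60° from the strike.
tan α = tan 54° × sin 60° = 1.3764 × 0.8660 = 1.1920
apparent dip = arctan 1.1920 = 50.01°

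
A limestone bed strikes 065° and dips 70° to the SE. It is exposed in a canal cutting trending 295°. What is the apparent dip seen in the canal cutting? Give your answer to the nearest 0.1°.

The section lies 50° from the strike.
tan α = tan 70° × sin 50° = 2.7475 × 0.7660 = 2.1047
apparent dip = arctan 2.1047 = 64.59°

64.6°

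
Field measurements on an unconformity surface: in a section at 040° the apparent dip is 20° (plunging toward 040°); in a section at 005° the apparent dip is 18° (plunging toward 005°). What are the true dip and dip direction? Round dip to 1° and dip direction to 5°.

true dip 20°, dip direction 035°

The two traces are lines in the plane: v₁ = (sin 40°·cos 20°, cos 40°·cos 20°, −sin 20°), v₂ = (sin 5°·cos 18°, cos 5°·cos 18°, −sin 18°).
n = v₁ × v₂ = (0.102, 0.158, 0.513) (taken with n_z > 0).
True dip = arccos(n_z / |n|) = arccos(0.9388) = 20.2°.
Dip direction = atan2(0.102, 0.158) = 33° (azimuth of n's horizontal projection).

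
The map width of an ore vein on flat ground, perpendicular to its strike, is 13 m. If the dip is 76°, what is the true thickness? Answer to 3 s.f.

12.6 m

True thickness t = w · sin(dip) = 13 × sin 76°
t = 13 × 0.9703 = 12.614 m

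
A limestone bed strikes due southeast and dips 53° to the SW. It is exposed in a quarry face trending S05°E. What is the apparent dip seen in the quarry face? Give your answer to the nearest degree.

40°

Angle between strike (due southeast) and section (S05°E): β = 40°.
tan α = tan 53° × sin 40° = 1.3270 × 0.6428 = 0.8530
α = arctan(0.8530) = 40.46°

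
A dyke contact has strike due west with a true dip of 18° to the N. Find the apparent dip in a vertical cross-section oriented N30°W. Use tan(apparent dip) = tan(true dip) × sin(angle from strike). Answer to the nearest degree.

The section lies 60° from the strike.
tan(apparent dip) = tan 18° · sin 60° = 0.2814
apparent dip = arctan 0.2814 = 15.72°

16°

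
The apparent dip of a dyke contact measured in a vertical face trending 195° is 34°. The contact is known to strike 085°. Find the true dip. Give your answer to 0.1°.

β = acute angle between strike 085° and section 195° = 70°.
tan δ = tan α / sin β = tan 34° / sin 70° = 0.6745 / 0.9397 = 0.7178
true dip = arctan 0.7178 = 35.67°

35.7°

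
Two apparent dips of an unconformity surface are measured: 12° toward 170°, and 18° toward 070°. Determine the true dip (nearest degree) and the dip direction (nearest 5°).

Each apparent-dip line lies in the plane. As unit vectors (x east, y north, z up), v₁ plunges 12°→170° and v₂ plunges 18°→070°.
n = v₁ × v₂ = (0.365, -0.133, 0.916) (taken with n_z > 0).
True dip = arccos(n_z / |n|) = arccos(0.9205) = 23.0°.
Dip direction = azimuth of (n_x, n_y) = atan2(0.365, -0.133) = 110°.

true dip 23°, dip direction 110°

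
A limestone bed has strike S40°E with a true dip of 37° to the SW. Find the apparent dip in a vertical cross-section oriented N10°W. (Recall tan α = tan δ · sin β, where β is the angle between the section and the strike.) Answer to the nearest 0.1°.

20.6°

The section lies 30° from the strike.
tan(apparent dip) = tan 37° · sin 30° = 0.3768
apparent dip = arctan 0.3768 = 20.65°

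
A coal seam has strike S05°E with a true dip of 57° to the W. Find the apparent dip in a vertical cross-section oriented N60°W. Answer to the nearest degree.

The section lies 55° from the strike.
tan α = tan 57° × sin 55° = 1.5399 × 0.8192 = 1.2614
apparent dip = arctan 1.2614 = 51.59°

52°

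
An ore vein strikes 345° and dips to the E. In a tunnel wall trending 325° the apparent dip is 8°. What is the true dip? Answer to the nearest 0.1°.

22.3°

The section is 20° from the strike.
tan δ = tan α / sin β = tan 8° / sin 20° = 0.1405 / 0.3420 = 0.4109
δ = arctan(0.4109) = 22.34°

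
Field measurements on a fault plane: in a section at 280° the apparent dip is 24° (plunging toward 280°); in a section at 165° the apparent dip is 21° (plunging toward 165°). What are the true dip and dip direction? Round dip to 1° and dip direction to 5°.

Each apparent-dip line lies in the plane. As unit vectors (x east, y north, z up), v₁ plunges 24°→280° and v₂ plunges 21°→165°.
Cross product v₁ × v₂ gives the pole to the plane: n ∝ (-0.424, -0.421, 0.773).
Dip δ = arctan(|n_h|/n_z) = arctan(0.597/0.773) = 37.7°.
Dip direction = atan2(-0.424, -0.421) = 225° (azimuth of n's horizontal projection).

true dip 38°, dip direction 225°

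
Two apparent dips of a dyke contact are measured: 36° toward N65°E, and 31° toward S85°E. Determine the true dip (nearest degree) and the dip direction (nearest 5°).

Each apparent-dip line lies in the plane. As unit vectors (x east, y north, z up), v₁ plunges 36°→N65°E and v₂ plunges 31°→S85°E.
Cross product v₁ × v₂ gives the pole to the plane: n ∝ (0.220, 0.124, 0.347).
tan δ = √(n_x²+n_y²)/n_z = 0.253/0.347, so δ = 36.1°.
The horizontal component of n points toward azimuth atan2(n_x, n_y) = 61°, the dip direction.

true dip 36°, dip direction 060°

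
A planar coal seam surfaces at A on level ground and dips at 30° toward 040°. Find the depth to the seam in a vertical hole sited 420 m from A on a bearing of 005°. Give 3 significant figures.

199 m

The hole lies 35° from the dip direction, so the down-dip offset is 420 × cos 35° = 344.04 m.
Depth = down-dip offset × tan(dip) = 344.04 × tan 30° = 344.04 × 0.5774
Depth = 198.63 m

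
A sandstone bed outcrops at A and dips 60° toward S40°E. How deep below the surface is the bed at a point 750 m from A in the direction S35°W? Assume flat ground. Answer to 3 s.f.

The hole lies 75° from the dip direction, so the down-dip offset is 750 × cos 75° = 194.11 m.
Depth = down-dip offset × tan(dip) = 194.11 × tan 60° = 194.11 × 1.7321
Depth = 336.22 m

336 m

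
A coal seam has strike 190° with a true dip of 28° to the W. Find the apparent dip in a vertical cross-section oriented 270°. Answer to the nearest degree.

The section lies 80° from the strike.
tan α = tan 28° × sin 80° = 0.5317 × 0.9848 = 0.5236
apparent dip = arctan 0.5236 = 27.64°

28°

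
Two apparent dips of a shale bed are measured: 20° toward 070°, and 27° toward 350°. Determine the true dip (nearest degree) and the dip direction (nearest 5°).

The two traces are lines in the plane: v₁ = (sin 70°·cos 20°, cos 70°·cos 20°, −sin 20°), v₂ = (sin 350°·cos 27°, cos 350°·cos 27°, −sin 27°).
n = v₁ × v₂ = (0.154, 0.454, 0.825) (taken with n_z > 0).
Dip δ = arctan(|n_h|/n_z) = arctan(0.479/0.825) = 30.2°.
Dip direction = atan2(0.154, 0.454) = 19° (azimuth of n's horizontal projection).

true dip 30°, dip direction 020°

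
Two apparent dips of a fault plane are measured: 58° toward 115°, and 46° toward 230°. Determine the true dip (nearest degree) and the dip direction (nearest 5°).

The two traces are lines in the plane: v₁ = (sin 115°·cos 58°, cos 115°·cos 58°, −sin 58°), v₂ = (sin 230°·cos 46°, cos 230°·cos 46°, −sin 46°).
The plane normal is n = v₁ × v₂ ∝ (0.218, -0.797, 0.334).
True dip = arccos(n_z / |n|) = arccos(0.3745) = 68.0°.
Dip direction = azimuth of (n_x, n_y) = atan2(0.218, -0.797) = 165°.

true dip 68°, dip direction 165°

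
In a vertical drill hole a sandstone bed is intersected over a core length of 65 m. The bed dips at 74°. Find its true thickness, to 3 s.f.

True thickness t = h · cos(dip) = 65 × cos 74°
t = 65 × 0.2756 = 17.916 m

17.9 m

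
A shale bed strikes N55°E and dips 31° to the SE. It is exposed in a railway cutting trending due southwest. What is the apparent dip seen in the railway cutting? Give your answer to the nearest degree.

The section lies 10° from the strike.
tan(apparent dip) = tan 31° · sin 10° = 0.1043
apparent dip = arctan 0.1043 = 5.96°

6°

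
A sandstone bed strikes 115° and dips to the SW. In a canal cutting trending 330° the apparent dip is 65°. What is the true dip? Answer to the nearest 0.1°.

The section is 35° from the strike.
tan δ = tan α / sin β = tan 65° / sin 35° = 2.1445 / 0.5736 = 3.7388
δ = arctan(3.7388) = 75.03°

75.0°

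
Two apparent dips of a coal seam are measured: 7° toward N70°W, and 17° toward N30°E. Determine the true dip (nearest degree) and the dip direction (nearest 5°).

The two traces are lines in the plane: v₁ = (sin 290°·cos 7°, cos 290°·cos 7°, −sin 7°), v₂ = (sin 30°·cos 17°, cos 30°·cos 17°, −sin 17°).
Cross product v₁ × v₂ gives the pole to the plane: n ∝ (-0.002, 0.331, 0.935).
Dip δ = arctan(|n_h|/n_z) = arctan(0.331/0.935) = 19.5°.
The horizontal component of n points toward azimuth atan2(n_x, n_y) = 360°, the dip direction.

true dip 19°, dip direction 000°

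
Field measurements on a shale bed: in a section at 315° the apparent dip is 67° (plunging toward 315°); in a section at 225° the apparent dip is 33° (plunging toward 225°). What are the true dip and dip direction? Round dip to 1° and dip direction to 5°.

Each apparent-dip line lies in the plane. As unit vectors (x east, y north, z up), v₁ plunges 67°→315° and v₂ plunges 33°→225°.
Cross product v₁ × v₂ gives the pole to the plane: n ∝ (-0.696, 0.395, 0.328).
Dip δ = arctan(|n_h|/n_z) = arctan(0.801/0.328) = 67.7°.
Dip direction = azimuth of (n_x, n_y) = atan2(-0.696, 0.395) = 300°.

true dip 68°, dip direction 300°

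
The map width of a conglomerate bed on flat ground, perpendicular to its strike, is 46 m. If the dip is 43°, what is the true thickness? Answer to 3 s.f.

31.4 m

True thickness t = w · sin(dip) = 46 × sin 43°
t = 46 × 0.6820 = 31.372 m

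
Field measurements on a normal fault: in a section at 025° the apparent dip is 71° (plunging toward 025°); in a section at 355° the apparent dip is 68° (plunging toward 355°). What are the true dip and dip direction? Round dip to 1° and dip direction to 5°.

Represent each trace as a vector plunging at its apparent dip toward its trend (east-north-up frame): v₁ = (0.138, 0.295, -0.946), v₂ = (-0.033, 0.373, -0.927).
n = v₁ × v₂ = (0.079, 0.158, 0.061) (taken with n_z > 0).
tan δ = √(n_x²+n_y²)/n_z = 0.177/0.061, so δ = 71.0°.
Dip direction = atan2(0.079, 0.158) = 27° (azimuth of n's horizontal projection).

true dip 71°, dip direction 025°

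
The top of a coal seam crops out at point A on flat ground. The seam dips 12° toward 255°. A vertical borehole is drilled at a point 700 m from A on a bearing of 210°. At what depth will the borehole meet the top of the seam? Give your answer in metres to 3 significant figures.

The hole lies 45° from the dip direction, so the down-dip offset is 700 × cos 45° = 494.97 m.
Depth = down-dip offset × tan(dip) = 494.97 × tan 12° = 494.97 × 0.2126
Depth = 105.21 m

105 m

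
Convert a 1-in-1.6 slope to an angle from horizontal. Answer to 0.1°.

tan θ = 1/1.6 = 0.6250
θ = arctan(0.6250) = 32.01°

32.0°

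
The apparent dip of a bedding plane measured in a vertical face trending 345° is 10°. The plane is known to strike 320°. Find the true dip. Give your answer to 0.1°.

22.6°

The section is 25° from the strike.
tan(true dip) = tan 10° / sin 25° = 0.4172
δ = arctan(0.4172) = 22.65°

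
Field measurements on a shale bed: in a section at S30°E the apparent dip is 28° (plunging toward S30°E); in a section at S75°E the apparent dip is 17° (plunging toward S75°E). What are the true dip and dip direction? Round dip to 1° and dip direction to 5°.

The two traces are lines in the plane: v₁ = (sin 150°·cos 28°, cos 150°·cos 28°, −sin 28°), v₂ = (sin 105°·cos 17°, cos 105°·cos 17°, −sin 17°).
Cross product v₁ × v₂ gives the pole to the plane: n ∝ (0.107, -0.305, 0.597).
Dip δ = arctan(|n_h|/n_z) = arctan(0.323/0.597) = 28.4°.
The horizontal component of n points toward azimuth atan2(n_x, n_y) = 161°, the dip direction.

true dip 28°, dip direction 160°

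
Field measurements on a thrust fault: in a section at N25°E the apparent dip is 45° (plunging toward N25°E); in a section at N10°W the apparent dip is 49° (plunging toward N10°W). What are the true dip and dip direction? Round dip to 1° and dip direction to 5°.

The two traces are lines in the plane: v₁ = (sin 25°·cos 45°, cos 25°·cos 45°, −sin 45°), v₂ = (sin 350°·cos 49°, cos 350°·cos 49°, −sin 49°).
n = v₁ × v₂ = (-0.027, 0.306, 0.266) (taken with n_z > 0).
True dip = arccos(n_z / |n|) = arccos(0.6546) = 49.1°.
Dip direction = atan2(-0.027, 0.306) = 355° (azimuth of n's horizontal projection).

true dip 49°, dip direction 355°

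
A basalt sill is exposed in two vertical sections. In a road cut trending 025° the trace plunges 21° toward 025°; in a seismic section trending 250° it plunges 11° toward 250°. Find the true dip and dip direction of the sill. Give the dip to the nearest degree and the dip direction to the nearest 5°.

Each apparent-dip line lies in the plane. As unit vectors (x east, y north, z up), v₁ plunges 21°→025° and v₂ plunges 11°→250°.
n = v₁ × v₂ = (-0.282, 0.406, 0.648) (taken with n_z > 0).
tan δ = √(n_x²+n_y²)/n_z = 0.494/0.648, so δ = 37.3°.
Dip direction = atan2(-0.282, 0.406) = 325° (azimuth of n's horizontal projection).

true dip 37°, dip direction 325°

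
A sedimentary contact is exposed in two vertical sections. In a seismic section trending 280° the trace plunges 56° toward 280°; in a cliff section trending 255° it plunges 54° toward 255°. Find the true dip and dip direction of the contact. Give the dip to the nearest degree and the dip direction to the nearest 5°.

The two traces are lines in the plane: v₁ = (sin 280°·cos 56°, cos 280°·cos 56°, −sin 56°), v₂ = (sin 255°·cos 54°, cos 255°·cos 54°, −sin 54°).
The plane normal is n = v₁ × v₂ ∝ (-0.205, 0.025, 0.139).
tan δ = √(n_x²+n_y²)/n_z = 0.206/0.139, so δ = 56.0°.
Dip direction = azimuth of (n_x, n_y) = atan2(-0.205, 0.025) = 277°.

true dip 56°, dip direction 275°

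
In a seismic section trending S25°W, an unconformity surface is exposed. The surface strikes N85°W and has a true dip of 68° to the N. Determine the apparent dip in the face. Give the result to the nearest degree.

67°

Angle between strike (N85°W) and section (S25°W): β = 70°.
tan(apparent dip) = tan 68° · sin 70° = 2.3258
apparent dip = arctan 2.3258 = 66.73°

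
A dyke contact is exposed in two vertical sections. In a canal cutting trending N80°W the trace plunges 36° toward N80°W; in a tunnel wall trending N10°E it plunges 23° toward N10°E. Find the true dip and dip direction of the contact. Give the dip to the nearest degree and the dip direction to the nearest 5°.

The two traces are lines in the plane: v₁ = (sin 280°·cos 36°, cos 280°·cos 36°, −sin 36°), v₂ = (sin 10°·cos 23°, cos 10°·cos 23°, −sin 23°).
n = v₁ × v₂ = (-0.478, 0.405, 0.745) (taken with n_z > 0).
Dip δ = arctan(|n_h|/n_z) = arctan(0.627/0.745) = 40.1°.
Dip direction = atan2(-0.478, 0.405) = 310° (azimuth of n's horizontal projection).

true dip 40°, dip direction 310°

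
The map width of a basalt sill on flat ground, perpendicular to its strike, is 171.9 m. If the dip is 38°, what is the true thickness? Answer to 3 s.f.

106 m

True thickness t = w · sin(dip) = 171.9 × sin 38°
t = 171.9 × 0.6157 = 105.832 m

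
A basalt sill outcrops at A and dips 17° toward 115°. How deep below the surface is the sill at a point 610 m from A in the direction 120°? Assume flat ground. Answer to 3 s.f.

The hole lies 5° from the dip direction, so the down-dip offset is 610 × cos 5° = 607.68 m.
Depth = down-dip offset × tan(dip) = 607.68 × tan 17° = 607.68 × 0.3057
Depth = 185.79 m

186 m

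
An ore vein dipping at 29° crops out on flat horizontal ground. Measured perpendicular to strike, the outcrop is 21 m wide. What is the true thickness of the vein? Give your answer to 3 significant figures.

True thickness t = w · sin(dip) = 21 × sin 29°
t = 21 × 0.4848 = 10.181 m

10.2 m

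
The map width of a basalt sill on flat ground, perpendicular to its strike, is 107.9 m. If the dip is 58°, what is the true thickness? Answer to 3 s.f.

True thickness t = w · sin(dip) = 107.9 × sin 58°
t = 107.9 × 0.8480 = 91.504 m

91.5 m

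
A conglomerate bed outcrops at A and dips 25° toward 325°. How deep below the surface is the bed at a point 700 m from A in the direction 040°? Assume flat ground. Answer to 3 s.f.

The hole lies 75° from the dip direction, so the down-dip offset is 700 × cos 75° = 181.17 m.
Depth = down-dip offset × tan(dip) = 181.17 × tan 25° = 181.17 × 0.4663
Depth = 84.48 m

84.5 m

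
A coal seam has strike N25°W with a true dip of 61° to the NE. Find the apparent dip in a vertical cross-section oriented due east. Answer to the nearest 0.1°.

58.5°

The section lies 65° from the strike.
tan α = tan 61° × sin 65° = 1.8040 × 0.9063 = 1.6350
α = arctan(1.6350) = 58.55°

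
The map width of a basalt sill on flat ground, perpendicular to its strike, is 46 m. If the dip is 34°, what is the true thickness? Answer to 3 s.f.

True thickness t = w · sin(dip) = 46 × sin 34°
t = 46 × 0.5592 = 25.723 m

25.7 m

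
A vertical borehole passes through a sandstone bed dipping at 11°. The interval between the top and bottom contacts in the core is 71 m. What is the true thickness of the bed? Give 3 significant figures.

69.7 m

True thickness t = h · cos(dip) = 71 × cos 11°
t = 71 × 0.9816 = 69.696 m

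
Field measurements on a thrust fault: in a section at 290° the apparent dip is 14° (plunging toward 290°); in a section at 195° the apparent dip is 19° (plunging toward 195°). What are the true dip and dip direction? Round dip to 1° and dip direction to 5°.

Represent each trace as a vector plunging at its apparent dip toward its trend (east-north-up frame): v₁ = (-0.912, 0.332, -0.242), v₂ = (-0.245, -0.913, -0.326).
The plane normal is n = v₁ × v₂ ∝ (-0.329, -0.238, 0.914).
True dip = arccos(n_z / |n|) = arccos(0.9139) = 23.9°.
The horizontal component of n points toward azimuth atan2(n_x, n_y) = 234°, the dip direction.

true dip 24°, dip direction 235°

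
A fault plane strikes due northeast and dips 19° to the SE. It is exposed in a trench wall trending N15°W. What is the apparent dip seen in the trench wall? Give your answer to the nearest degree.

The strike is due northeast and the section trends N15°W; the acute angle between them is β = 60°.
tan α = tan 19° × sin 60° = 0.3443 × 0.8660 = 0.2982
apparent dip = arctan 0.2982 = 16.60°

17°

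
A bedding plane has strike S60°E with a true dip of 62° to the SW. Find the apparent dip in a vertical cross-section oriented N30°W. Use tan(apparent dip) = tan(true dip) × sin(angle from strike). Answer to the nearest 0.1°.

43.2°

The section lies 30° from the strike.
tan α = tan 62° × sin 30° = 1.8807 × 0.5000 = 0.9404
α = arctan(0.9404) = 43.24°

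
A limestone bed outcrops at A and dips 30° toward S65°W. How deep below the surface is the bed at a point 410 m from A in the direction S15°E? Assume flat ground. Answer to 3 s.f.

The hole lies 80° from the dip direction, so the down-dip offset is 410 × cos 80° = 71.20 m.
Depth = down-dip offset × tan(dip) = 71.20 × tan 30° = 71.20 × 0.5774
Depth = 41.10 m

41.1 m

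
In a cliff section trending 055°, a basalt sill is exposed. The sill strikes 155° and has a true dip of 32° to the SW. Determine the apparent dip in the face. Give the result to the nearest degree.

32°

Angle between strike (155°) and section (055°): β = 80°.
tan α = tan 32° × sin 80° = 0.6249 × 0.9848 = 0.6154
α = arctan(0.6154) = 31.61°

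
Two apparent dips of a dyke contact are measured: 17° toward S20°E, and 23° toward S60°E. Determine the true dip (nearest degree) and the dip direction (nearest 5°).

true dip 23°, dip direction 115°

Represent each trace as a vector plunging at its apparent dip toward its trend (east-north-up frame): v₁ = (0.327, -0.899, -0.292), v₂ = (0.797, -0.460, -0.391).
The plane normal is n = v₁ × v₂ ∝ (0.217, -0.105, 0.566).
Dip δ = arctan(|n_h|/n_z) = arctan(0.241/0.566) = 23.1°.
Dip direction = atan2(0.217, -0.105) = 116° (azimuth of n's horizontal projection).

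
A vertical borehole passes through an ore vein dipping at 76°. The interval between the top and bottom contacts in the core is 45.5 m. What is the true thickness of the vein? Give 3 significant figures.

11.0 m

True thickness t = h · cos(dip) = 45.5 × cos 76°
t = 45.5 × 0.2419 = 11.007 m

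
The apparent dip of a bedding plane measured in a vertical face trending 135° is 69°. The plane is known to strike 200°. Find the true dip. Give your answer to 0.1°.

70.8°

β = acute angle between strike 200° and section 135° = 65°.
tan(true dip) = tan 69° / sin 65° = 2.8744
true dip = arctan 2.8744 = 70.82°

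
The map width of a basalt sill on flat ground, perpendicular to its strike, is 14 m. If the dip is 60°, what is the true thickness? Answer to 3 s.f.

True thickness t = w · sin(dip) = 14 × sin 60°
t = 14 × 0.8660 = 12.124 m

12.1 m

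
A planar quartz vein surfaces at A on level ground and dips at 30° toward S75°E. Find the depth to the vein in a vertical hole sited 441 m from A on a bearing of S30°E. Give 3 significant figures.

180 m

The hole lies 45° from the dip direction, so the down-dip offset is 441 × cos 45° = 311.83 m.
Depth = down-dip offset × tan(dip) = 311.83 × tan 30° = 311.83 × 0.5774
Depth = 180.04 m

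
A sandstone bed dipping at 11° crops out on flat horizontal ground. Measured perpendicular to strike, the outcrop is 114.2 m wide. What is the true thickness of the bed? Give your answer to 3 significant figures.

True thickness t = w · sin(dip) = 114.2 × sin 11°
t = 114.2 × 0.1908 = 21.790 m

21.8 m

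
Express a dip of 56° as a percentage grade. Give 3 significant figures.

grade % = 100 × tan 56° = 100 × 1.4826

148%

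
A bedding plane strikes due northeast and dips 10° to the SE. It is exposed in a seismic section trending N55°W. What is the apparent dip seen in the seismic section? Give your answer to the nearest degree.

10°

The section lies 80° from the strike.
tan(apparent dip) = tan 10° · sin 80° = 0.1736
α = arctan(0.1736) = 9.85°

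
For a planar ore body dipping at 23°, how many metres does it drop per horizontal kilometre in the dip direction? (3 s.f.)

drop per km = 1000 × tan 23° = 1000 × 0.4245

424 m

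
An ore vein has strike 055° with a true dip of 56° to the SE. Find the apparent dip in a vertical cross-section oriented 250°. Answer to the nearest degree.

21°

Angle between strike (055°) and section (250°): β = 15°.
tan(apparent dip) = tan 56° · sin 15° = 0.3837
apparent dip = arctan 0.3837 = 20.99°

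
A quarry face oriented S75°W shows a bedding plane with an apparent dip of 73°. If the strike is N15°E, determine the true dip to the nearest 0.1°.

75.2°

The section is 60° from the strike.
tan δ = tan α / sin β = tan 73° / sin 60° = 3.2709 / 0.8660 = 3.7769
true dip = arctan 3.7769 = 75.17°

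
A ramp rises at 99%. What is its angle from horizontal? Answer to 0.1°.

tan θ = 99/100 = 0.9900
θ = arctan(0.9900) = 44.71°

44.7°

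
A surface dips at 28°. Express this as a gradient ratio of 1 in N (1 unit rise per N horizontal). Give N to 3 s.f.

1 in 1.88

1 : N means tan θ = 1/N, so N = 1/tan 28° = 1/0.5317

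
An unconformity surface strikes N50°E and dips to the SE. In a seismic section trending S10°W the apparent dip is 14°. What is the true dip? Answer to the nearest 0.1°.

21.2°

The section is 40° from the strike.
tan(true dip) = tan 14° / sin 40° = 0.3879
true dip = arctan 0.3879 = 21.20°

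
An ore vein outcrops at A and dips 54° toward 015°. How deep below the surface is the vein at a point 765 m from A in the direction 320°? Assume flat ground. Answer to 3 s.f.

604 m

The hole lies 55° from the dip direction, so the down-dip offset is 765 × cos 55° = 438.79 m.
Depth = down-dip offset × tan(dip) = 438.79 × tan 54° = 438.79 × 1.3764
Depth = 603.94 m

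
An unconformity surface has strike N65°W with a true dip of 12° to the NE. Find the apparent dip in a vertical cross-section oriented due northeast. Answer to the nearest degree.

The strike is N65°W and the section trends due northeast; the acute angle between them is β = 70°.
tan α = tan 12° × sin 70° = 0.2126 × 0.9397 = 0.1997
apparent dip = arctan 0.1997 = 11.30°

11°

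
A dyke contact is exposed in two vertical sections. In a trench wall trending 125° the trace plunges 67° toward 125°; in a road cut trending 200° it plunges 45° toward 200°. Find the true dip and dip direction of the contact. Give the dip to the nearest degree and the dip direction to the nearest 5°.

true dip 67°, dip direction 135°

The two traces are lines in the plane: v₁ = (sin 125°·cos 67°, cos 125°·cos 67°, −sin 67°), v₂ = (sin 200°·cos 45°, cos 200°·cos 45°, −sin 45°).
n = v₁ × v₂ = (0.453, -0.449, 0.267) (taken with n_z > 0).
Dip δ = arctan(|n_h|/n_z) = arctan(0.638/0.267) = 67.3°.
Dip direction = azimuth of (n_x, n_y) = atan2(0.453, -0.449) = 135°.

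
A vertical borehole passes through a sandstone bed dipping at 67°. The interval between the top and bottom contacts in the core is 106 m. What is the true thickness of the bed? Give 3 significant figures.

41.4 m

True thickness t = h · cos(dip) = 106 × cos 67°
t = 106 × 0.3907 = 41.417 m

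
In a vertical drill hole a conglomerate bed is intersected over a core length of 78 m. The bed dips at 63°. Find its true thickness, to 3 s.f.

35.4 m

True thickness t = h · cos(dip) = 78 × cos 63°
t = 78 × 0.4540 = 35.411 m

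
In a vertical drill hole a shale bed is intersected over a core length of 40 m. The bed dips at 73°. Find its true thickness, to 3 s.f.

11.7 m

True thickness t = h · cos(dip) = 40 × cos 73°
t = 40 × 0.2924 = 11.695 m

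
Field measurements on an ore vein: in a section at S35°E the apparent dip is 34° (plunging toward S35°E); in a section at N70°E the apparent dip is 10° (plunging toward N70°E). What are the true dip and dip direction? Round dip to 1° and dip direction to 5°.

Represent each trace as a vector plunging at its apparent dip toward its trend (east-north-up frame): v₁ = (0.476, -0.679, -0.559), v₂ = (0.925, 0.337, -0.174).
n = v₁ × v₂ = (0.306, -0.435, 0.789) (taken with n_z > 0).
Dip δ = arctan(|n_h|/n_z) = arctan(0.532/0.789) = 34.0°.
Dip direction = atan2(0.306, -0.435) = 145° (azimuth of n's horizontal projection).

true dip 34°, dip direction 145°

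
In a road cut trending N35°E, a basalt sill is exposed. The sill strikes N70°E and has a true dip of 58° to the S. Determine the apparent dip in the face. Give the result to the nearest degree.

43°

Angle between strike (N70°E) and section (N35°E): β = 35°.
tan(apparent dip) = tan 58° · sin 35° = 0.9179
apparent dip = arctan 0.9179 = 42.55°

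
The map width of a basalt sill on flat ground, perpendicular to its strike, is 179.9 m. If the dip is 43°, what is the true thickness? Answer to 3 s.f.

True thickness t = w · sin(dip) = 179.9 × sin 43°
t = 179.9 × 0.6820 = 122.692 m

123 m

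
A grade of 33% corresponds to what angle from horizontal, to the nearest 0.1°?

18.3°

tan θ = 33/100 = 0.3300
θ = arctan(0.3300) = 18.26°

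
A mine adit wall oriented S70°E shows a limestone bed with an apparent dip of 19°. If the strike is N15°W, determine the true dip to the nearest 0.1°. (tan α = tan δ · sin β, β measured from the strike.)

22.8°

The section is 55° from the strike.
tan δ = tan α / sin β = tan 19° / sin 55° = 0.3443 / 0.8192 = 0.4203
true dip = arctan 0.4203 = 22.80°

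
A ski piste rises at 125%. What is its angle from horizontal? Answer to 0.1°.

tan θ = 125/100 = 1.2500
θ = arctan(1.2500) = 51.34°

51.3°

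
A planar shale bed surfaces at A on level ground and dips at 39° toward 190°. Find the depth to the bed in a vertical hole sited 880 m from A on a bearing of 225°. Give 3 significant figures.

The hole lies 35° from the dip direction, so the down-dip offset is 880 × cos 35° = 720.85 m.
Depth = down-dip offset × tan(dip) = 720.85 × tan 39° = 720.85 × 0.8098
Depth = 583.74 m

584 m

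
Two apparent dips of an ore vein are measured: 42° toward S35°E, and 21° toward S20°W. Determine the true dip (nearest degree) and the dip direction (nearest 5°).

true dip 42°, dip direction 135°

Represent each trace as a vector plunging at its apparent dip toward its trend (east-north-up frame): v₁ = (0.426, -0.609, -0.669), v₂ = (-0.319, -0.877, -0.358).
Cross product v₁ × v₂ gives the pole to the plane: n ∝ (0.369, -0.366, 0.568).
True dip = arccos(n_z / |n|) = arccos(0.7378) = 42.5°.
Dip direction = atan2(0.369, -0.366) = 135° (azimuth of n's horizontal projection).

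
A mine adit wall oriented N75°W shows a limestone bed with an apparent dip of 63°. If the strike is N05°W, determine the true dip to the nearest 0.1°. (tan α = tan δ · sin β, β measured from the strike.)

64.4°

β = acute angle between strike N05°W and section N75°W = 70°.
tan(true dip) = tan 63° / sin 70° = 2.0886
true dip = arctan 2.0886 = 64.42°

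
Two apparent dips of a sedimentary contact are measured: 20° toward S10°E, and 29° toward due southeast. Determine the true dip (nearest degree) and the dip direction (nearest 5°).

The two traces are lines in the plane: v₁ = (sin 170°·cos 20°, cos 170°·cos 20°, −sin 20°), v₂ = (sin 135°·cos 29°, cos 135°·cos 29°, −sin 29°).
The plane normal is n = v₁ × v₂ ∝ (0.237, -0.132, 0.471).
True dip = arccos(n_z / |n|) = arccos(0.8665) = 29.9°.
Dip direction = azimuth of (n_x, n_y) = atan2(0.237, -0.132) = 119°.

true dip 30°, dip direction 120°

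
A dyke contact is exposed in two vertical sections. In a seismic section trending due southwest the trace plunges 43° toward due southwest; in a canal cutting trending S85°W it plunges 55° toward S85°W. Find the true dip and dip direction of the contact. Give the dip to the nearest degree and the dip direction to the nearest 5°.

Each apparent-dip line lies in the plane. As unit vectors (x east, y north, z up), v₁ plunges 43°→due southwest and v₂ plunges 55°→S85°W.
n = v₁ × v₂ = (-0.390, 0.034, 0.270) (taken with n_z > 0).
Dip δ = arctan(|n_h|/n_z) = arctan(0.391/0.270) = 55.4°.
The horizontal component of n points toward azimuth atan2(n_x, n_y) = 275°, the dip direction.

true dip 55°, dip direction 275°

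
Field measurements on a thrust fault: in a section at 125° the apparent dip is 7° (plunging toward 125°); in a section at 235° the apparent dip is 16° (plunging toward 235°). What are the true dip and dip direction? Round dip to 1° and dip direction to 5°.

true dip 20°, dip direction 195°

Represent each trace as a vector plunging at its apparent dip toward its trend (east-north-up frame): v₁ = (0.813, -0.569, -0.122), v₂ = (-0.787, -0.551, -0.276).
The plane normal is n = v₁ × v₂ ∝ (-0.090, -0.320, 0.897).
tan δ = √(n_x²+n_y²)/n_z = 0.332/0.897, so δ = 20.3°.
Dip direction = azimuth of (n_x, n_y) = atan2(-0.090, -0.320) = 196°.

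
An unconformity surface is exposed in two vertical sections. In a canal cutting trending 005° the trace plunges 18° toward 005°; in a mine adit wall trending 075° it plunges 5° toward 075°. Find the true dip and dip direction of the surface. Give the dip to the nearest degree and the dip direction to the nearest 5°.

true dip 18°, dip direction 000°

The two traces are lines in the plane: v₁ = (sin 5°·cos 18°, cos 5°·cos 18°, −sin 18°), v₂ = (sin 75°·cos 5°, cos 75°·cos 5°, −sin 5°).
The plane normal is n = v₁ × v₂ ∝ (0.003, 0.290, 0.890).
True dip = arccos(n_z / |n|) = arccos(0.9508) = 18.1°.
The horizontal component of n points toward azimuth atan2(n_x, n_y) = 1°, the dip direction.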